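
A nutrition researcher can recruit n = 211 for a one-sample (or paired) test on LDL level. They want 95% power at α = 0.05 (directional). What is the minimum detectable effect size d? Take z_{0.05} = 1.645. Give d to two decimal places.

d_min ≈ 0.23

For a single sample (or paired design) of n = 211: d_min = (z_{α} + z_β)/√n.
z-sum = 1.645 + 1.645 = 3.290.
d_min = 3.290 / √211 = 3.290 / 14.526 = 0.226.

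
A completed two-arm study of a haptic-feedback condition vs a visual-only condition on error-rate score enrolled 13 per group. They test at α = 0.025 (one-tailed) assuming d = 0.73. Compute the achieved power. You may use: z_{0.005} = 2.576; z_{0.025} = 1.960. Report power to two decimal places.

power ≈ 0.46

For two equal groups, power = Φ(d·√(n/2) − z_{α}).
d·√(n/2) = 0.73 × √(13/2) = 0.73 × 2.550 = 1.861.
z_β = 1.861 − 1.960 = -0.099.
Power = Φ(-0.099) = 0.461.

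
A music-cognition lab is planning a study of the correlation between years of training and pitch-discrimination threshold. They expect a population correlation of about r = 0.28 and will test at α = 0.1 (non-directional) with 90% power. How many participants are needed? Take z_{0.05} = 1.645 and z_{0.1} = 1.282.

Fisher's z: C = ½·ln((1+r)/(1−r)) = ½·ln(1.7778) = 0.2877.
n = ((z_{α/2} + z_β)/C)² + 3.
(1.645 + 1.282) / 0.2877 = 2.927 / 0.2877 = 10.174.
n = 10.174² + 3 = 103.51 + 3 = 106.5.
Round up.

n = 107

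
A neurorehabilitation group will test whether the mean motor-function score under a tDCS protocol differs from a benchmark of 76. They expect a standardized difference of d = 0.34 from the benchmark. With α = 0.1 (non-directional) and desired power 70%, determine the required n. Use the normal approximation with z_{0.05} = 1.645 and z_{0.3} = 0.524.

For a one-sample test: n = ((z_{α/2} + z_β) / d)².
z_{α/2} + z_β = 1.645 + 0.524 = 2.169.
n = (2.169 / 0.34)² = 6.379² = 40.70.
Round up.

n = 41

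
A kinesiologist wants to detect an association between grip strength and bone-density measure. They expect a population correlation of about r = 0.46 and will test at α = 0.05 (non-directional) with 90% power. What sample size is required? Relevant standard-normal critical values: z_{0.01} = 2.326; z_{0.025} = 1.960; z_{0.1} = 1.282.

Fisher's z: C = ½·ln((1+r)/(1−r)) = ½·ln(2.7037) = 0.4973.
n = ((z_{α/2} + z_β)/C)² + 3.
(1.960 + 1.282) / 0.4973 = 3.242 / 0.4973 = 6.519.
n = 6.519² + 3 = 42.50 + 3 = 45.5.
Round up.

n = 46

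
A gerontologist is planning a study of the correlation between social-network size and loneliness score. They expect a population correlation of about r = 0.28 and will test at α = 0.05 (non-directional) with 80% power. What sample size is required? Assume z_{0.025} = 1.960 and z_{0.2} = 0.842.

n = 98

Fisher's z: C = ½·ln((1+r)/(1−r)) = ½·ln(1.7778) = 0.2877.
n = ((z_{α/2} + z_β)/C)² + 3.
(1.960 + 0.842) / 0.2877 = 2.802 / 0.2877 = 9.739.
n = 9.739² + 3 = 94.85 + 3 = 97.9.
Round up.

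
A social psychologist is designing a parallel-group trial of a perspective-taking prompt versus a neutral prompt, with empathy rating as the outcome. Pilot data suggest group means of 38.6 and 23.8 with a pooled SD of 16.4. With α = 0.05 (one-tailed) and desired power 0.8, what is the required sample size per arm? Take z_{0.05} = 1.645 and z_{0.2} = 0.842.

n = 16 per group

Cohen's d = |M₁ − M₂| / SD_pooled = |38.6 − 23.8| / 16.4 = 14.8 / 16.4 = 0.902.
For two independent groups with equal n: n = 2·((z_{α} + z_β) / d)².
z_{α} + z_β = 1.645 + 0.842 = 2.487.
n = 2 × (2.487 / 0.902)² = 2 × 2.757² = 2 × 7.60 = 15.2.
Round up to the next whole participant.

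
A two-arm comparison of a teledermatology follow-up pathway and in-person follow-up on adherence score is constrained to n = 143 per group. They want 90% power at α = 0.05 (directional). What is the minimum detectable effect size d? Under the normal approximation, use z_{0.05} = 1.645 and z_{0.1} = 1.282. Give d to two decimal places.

For two independent groups of n = 143 each: d_min = (z_{α} + z_β)·√(2/n).
z-sum = 1.645 + 1.282 = 2.927.
d_min = 2.927 × √(2/143) = 2.927 × 0.1183 = 0.346.

d_min ≈ 0.35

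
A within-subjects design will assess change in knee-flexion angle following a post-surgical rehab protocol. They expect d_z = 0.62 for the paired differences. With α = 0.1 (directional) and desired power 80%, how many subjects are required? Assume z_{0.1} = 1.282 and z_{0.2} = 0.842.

n = 12 pairs

For a paired (one-sample on differences) test: n = ((z_{α} + z_β) / d)².
z_{α} + z_β = 1.282 + 0.842 = 2.124.
n = (2.124 / 0.62)² = 3.426² = 11.74.
Round up.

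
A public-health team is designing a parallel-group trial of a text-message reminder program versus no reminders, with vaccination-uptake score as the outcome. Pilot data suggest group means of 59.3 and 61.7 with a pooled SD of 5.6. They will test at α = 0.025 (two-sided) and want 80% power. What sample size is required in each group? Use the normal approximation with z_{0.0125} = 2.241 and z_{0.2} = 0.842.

Cohen's d = |M₁ − M₂| / SD_pooled = |59.3 − 61.7| / 5.6 = 2.4 / 5.6 = 0.429.
For two independent groups with equal n: n = 2·((z_{α/2} + z_β) / d)².
z_{α/2} + z_β = 2.241 + 0.842 = 3.083.
n = 2 × (3.083 / 0.429)² = 2 × 7.186² = 2 × 51.65 = 103.3.
Round up to the next whole participant.

n = 104 per group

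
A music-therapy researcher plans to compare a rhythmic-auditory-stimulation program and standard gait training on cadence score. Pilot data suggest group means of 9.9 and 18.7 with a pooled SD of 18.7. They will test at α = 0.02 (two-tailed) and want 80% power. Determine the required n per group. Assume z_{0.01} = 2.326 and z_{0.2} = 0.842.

n = 91 per group

Cohen's d = |M₁ − M₂| / SD_pooled = |9.9 − 18.7| / 18.7 = 8.8 / 18.7 = 0.471.
For two independent groups with equal n: n = 2·((z_{α/2} + z_β) / d)².
z_{α/2} + z_β = 2.326 + 0.842 = 3.168.
n = 2 × (3.168 / 0.471)² = 2 × 6.726² = 2 × 45.24 = 90.5.
Round up to the next whole participant.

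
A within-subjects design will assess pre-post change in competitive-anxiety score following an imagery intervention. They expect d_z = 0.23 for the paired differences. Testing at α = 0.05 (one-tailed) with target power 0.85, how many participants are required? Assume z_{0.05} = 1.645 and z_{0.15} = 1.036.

For a paired (one-sample on differences) test: n = ((z_{α} + z_β) / d)².
z_{α} + z_β = 1.645 + 1.036 = 2.681.
n = (2.681 / 0.23)² = 11.657² = 135.87.
Round up.

n = 136 pairs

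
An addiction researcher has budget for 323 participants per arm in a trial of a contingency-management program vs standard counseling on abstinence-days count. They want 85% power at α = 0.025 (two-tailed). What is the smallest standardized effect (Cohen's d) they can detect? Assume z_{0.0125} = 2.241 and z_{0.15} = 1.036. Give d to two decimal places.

d_min ≈ 0.26

For two independent groups of n = 323 each: d_min = (z_{α/2} + z_β)·√(2/n).
z-sum = 2.241 + 1.036 = 3.277.
d_min = 3.277 × √(2/323) = 3.277 × 0.0787 = 0.258.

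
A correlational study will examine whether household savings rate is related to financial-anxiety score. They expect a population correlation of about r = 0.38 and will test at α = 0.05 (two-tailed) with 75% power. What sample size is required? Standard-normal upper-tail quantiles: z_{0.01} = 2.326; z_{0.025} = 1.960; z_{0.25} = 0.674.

Fisher's z: C = ½·ln((1+r)/(1−r)) = ½·ln(2.2258) = 0.4001.
n = ((z_{α/2} + z_β)/C)² + 3.
(1.960 + 0.674) / 0.4001 = 2.634 / 0.4001 = 6.583.
n = 6.583² + 3 = 43.34 + 3 = 46.3.
Round up.

n = 47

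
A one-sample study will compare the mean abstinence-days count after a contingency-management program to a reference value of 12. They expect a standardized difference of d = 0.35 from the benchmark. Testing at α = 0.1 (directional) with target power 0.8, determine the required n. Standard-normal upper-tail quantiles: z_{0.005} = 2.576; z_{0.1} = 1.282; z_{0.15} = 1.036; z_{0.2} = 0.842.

n = 37

For a one-sample test: n = ((z_{α} + z_β) / d)².
z_{α} + z_β = 1.282 + 0.842 = 2.124.
n = (2.124 / 0.35)² = 6.069² = 36.83.
Round up.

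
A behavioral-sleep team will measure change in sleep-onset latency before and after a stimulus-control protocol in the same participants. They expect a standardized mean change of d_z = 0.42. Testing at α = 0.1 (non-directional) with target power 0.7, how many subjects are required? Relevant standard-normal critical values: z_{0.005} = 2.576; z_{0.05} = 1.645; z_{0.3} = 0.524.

For a paired (one-sample on differences) test: n = ((z_{α/2} + z_β) / d)².
z_{α/2} + z_β = 1.645 + 0.524 = 2.169.
n = (2.169 / 0.42)² = 5.164² = 26.67.
Round up.

n = 27 pairs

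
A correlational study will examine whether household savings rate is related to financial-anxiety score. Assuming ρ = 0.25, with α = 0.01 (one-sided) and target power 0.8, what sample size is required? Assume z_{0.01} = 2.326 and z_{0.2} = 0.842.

Fisher's z: C = ½·ln((1+r)/(1−r)) = ½·ln(1.6667) = 0.2554.
n = ((z_{α} + z_β)/C)² + 3.
(2.326 + 0.842) / 0.2554 = 3.168 / 0.2554 = 12.404.
n = 12.404² + 3 = 153.86 + 3 = 156.9.
Round up.

n = 157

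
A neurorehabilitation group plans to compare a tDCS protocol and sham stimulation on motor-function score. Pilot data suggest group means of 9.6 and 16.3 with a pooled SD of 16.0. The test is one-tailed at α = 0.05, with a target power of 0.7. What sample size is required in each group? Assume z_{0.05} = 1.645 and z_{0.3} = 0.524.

n = 54 per group

Cohen's d = |M₁ − M₂| / SD_pooled = |9.6 − 16.3| / 16.0 = 6.7 / 16.0 = 0.419.
For two independent groups with equal n: n = 2·((z_{α} + z_β) / d)².
z_{α} + z_β = 1.645 + 0.524 = 2.169.
n = 2 × (2.169 / 0.419)² = 2 × 5.177² = 2 × 26.80 = 53.6.
Round up to the next whole participant.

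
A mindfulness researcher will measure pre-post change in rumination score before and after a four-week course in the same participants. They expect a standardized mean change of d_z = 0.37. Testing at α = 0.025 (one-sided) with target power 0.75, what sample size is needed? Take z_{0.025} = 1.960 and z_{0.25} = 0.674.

For a paired (one-sample on differences) test: n = ((z_{α} + z_β) / d)².
z_{α} + z_β = 1.960 + 0.674 = 2.634.
n = (2.634 / 0.37)² = 7.119² = 50.68.
Round up.

n = 51 pairs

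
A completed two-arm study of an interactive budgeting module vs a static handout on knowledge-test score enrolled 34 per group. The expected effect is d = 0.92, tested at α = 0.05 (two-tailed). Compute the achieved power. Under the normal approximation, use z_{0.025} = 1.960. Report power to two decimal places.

power ≈ 0.97

For two equal groups, power = Φ(d·√(n/2) − z_{α/2}).
d·√(n/2) = 0.92 × √(34/2) = 0.92 × 4.123 = 3.793.
z_β = 3.793 − 1.960 = 1.833.
Power = Φ(1.833) = 0.967.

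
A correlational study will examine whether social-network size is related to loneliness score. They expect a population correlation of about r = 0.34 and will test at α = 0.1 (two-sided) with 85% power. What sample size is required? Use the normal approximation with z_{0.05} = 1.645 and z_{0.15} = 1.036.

Fisher's z: C = ½·ln((1+r)/(1−r)) = ½·ln(2.0303) = 0.3541.
n = ((z_{α/2} + z_β)/C)² + 3.
(1.645 + 1.036) / 0.3541 = 2.681 / 0.3541 = 7.571.
n = 7.571² + 3 = 57.32 + 3 = 60.3.
Round up.

n = 61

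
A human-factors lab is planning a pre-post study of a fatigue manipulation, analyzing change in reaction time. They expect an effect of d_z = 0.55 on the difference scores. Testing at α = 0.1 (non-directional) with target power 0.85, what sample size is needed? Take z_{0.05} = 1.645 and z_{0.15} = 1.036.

For a paired (one-sample on differences) test: n = ((z_{α/2} + z_β) / d)².
z_{α/2} + z_β = 1.645 + 1.036 = 2.681.
n = (2.681 / 0.55)² = 4.875² = 23.76.
Round up.

n = 24 pairs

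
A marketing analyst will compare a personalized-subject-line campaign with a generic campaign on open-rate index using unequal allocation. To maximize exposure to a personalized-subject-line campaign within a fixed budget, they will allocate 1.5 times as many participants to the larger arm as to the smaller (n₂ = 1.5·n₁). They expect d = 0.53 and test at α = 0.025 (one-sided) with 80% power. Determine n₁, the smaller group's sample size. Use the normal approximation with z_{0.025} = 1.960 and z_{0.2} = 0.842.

n₁ = 47

With allocation ratio k = n₂/n₁ = 1.5, Var(x̄₁−x̄₂) = σ²(1/n₁ + 1/(k·n₁)) = σ²·(k+1)/(k·n₁).
So n₁ = (1 + 1/k)·((z_{α} + z_β)/d)² = 1.667 × (2.802/0.53)².
n₁ = 1.667 × 27.95 = 46.6.
Round up: n₁ = 47, giving n₂ = ⌈1.5 × 47⌉ = ⌈70.5⌉ = 71.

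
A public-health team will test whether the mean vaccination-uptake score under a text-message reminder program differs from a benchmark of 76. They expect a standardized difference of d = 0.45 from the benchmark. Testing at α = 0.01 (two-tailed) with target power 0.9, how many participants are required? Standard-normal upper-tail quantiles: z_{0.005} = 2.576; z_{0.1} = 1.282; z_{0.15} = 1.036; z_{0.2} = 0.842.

For a one-sample test: n = ((z_{α/2} + z_β) / d)².
z_{α/2} + z_β = 2.576 + 1.282 = 3.858.
n = (3.858 / 0.45)² = 8.573² = 73.50.
Round up.

n = 74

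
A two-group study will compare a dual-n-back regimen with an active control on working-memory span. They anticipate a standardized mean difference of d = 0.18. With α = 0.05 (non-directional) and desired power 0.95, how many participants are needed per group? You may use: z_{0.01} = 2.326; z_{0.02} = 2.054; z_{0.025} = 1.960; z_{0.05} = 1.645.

n = 803 per group

For two independent groups with equal n: n = 2·((z_{α/2} + z_β) / d)².
z_{α/2} + z_β = 1.960 + 1.645 = 3.605.
n = 2 × (3.605 / 0.18)² = 2 × 20.028² = 2 × 401.11 = 802.2.
Round up to the next whole participant.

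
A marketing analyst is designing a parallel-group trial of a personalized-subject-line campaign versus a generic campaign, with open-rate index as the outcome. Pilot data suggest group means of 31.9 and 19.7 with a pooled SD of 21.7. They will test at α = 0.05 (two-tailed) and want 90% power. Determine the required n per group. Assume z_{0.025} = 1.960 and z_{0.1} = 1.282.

Cohen's d = |M₁ − M₂| / SD_pooled = |31.9 − 19.7| / 21.7 = 12.2 / 21.7 = 0.562.
For two independent groups with equal n: n = 2·((z_{α/2} + z_β) / d)².
z_{α/2} + z_β = 1.960 + 1.282 = 3.242.
n = 2 × (3.242 / 0.562)² = 2 × 5.769² = 2 × 33.28 = 66.6.
Round up to the next whole participant.

n = 67 per group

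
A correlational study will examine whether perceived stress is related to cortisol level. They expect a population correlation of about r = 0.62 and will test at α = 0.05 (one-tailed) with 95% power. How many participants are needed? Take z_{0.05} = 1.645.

Fisher's z: C = ½·ln((1+r)/(1−r)) = ½·ln(4.2632) = 0.7250.
n = ((z_{α} + z_β)/C)² + 3.
(1.645 + 1.645) / 0.7250 = 3.290 / 0.7250 = 4.538.
n = 4.538² + 3 = 20.59 + 3 = 23.6.
Round up.

n = 24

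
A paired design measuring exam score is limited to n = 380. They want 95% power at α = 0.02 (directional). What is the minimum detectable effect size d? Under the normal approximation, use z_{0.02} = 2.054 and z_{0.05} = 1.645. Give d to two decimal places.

For a single sample (or paired design) of n = 380: d_min = (z_{α} + z_β)/√n.
z-sum = 2.054 + 1.645 = 3.699.
d_min = 3.699 / √380 = 3.699 / 19.494 = 0.190.

d_min ≈ 0.19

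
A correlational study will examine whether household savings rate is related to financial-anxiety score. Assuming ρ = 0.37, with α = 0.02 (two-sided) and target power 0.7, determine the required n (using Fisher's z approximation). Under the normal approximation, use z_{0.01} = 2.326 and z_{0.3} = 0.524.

Fisher's z: C = ½·ln((1+r)/(1−r)) = ½·ln(2.1746) = 0.3884.
n = ((z_{α/2} + z_β)/C)² + 3.
(2.326 + 0.524) / 0.3884 = 2.850 / 0.3884 = 7.338.
n = 7.338² + 3 = 53.84 + 3 = 56.8.
Round up.

n = 57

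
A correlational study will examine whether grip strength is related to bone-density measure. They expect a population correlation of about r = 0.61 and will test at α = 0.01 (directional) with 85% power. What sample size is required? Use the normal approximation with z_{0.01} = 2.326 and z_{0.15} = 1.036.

Fisher's z: C = ½·ln((1+r)/(1−r)) = ½·ln(4.1282) = 0.7089.
n = ((z_{α} + z_β)/C)² + 3.
(2.326 + 1.036) / 0.7089 = 3.362 / 0.7089 = 4.743.
n = 4.743² + 3 = 22.49 + 3 = 25.5.
Round up.

n = 26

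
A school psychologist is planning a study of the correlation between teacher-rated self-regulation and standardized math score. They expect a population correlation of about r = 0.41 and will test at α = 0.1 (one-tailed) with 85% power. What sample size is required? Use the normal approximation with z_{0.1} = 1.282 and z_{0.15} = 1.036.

n = 32

Fisher's z: C = ½·ln((1+r)/(1−r)) = ½·ln(2.3898) = 0.4356.
n = ((z_{α} + z_β)/C)² + 3.
(1.282 + 1.036) / 0.4356 = 2.318 / 0.4356 = 5.321.
n = 5.321² + 3 = 28.32 + 3 = 31.3.
Round up.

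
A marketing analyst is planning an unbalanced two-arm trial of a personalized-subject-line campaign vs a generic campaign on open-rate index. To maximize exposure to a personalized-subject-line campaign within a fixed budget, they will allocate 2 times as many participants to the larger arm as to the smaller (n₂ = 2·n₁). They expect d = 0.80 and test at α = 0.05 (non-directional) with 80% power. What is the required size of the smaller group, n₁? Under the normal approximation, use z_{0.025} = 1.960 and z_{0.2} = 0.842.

With allocation ratio k = n₂/n₁ = 2, Var(x̄₁−x̄₂) = σ²(1/n₁ + 1/(k·n₁)) = σ²·(k+1)/(k·n₁).
So n₁ = (1 + 1/k)·((z_{α/2} + z_β)/d)² = 1.500 × (2.802/0.80)².
n₁ = 1.500 × 12.27 = 18.4.
Round up: n₁ = 19, giving n₂ = 2 × 19 = 38.

n₁ = 19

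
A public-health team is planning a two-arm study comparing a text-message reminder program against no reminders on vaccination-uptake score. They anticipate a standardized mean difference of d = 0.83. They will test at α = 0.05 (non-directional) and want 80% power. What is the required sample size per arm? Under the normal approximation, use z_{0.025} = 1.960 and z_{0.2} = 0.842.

For two independent groups with equal n: n = 2·((z_{α/2} + z_β) / d)².
z_{α/2} + z_β = 1.960 + 0.842 = 2.802.
n = 2 × (2.802 / 0.83)² = 2 × 3.376² = 2 × 11.40 = 22.8.
Round up to the next whole participant.

n = 23 per group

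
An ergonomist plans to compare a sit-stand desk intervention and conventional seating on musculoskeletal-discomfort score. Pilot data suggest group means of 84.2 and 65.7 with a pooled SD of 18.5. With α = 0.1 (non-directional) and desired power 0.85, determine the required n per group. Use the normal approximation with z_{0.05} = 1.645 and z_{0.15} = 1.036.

Cohen's d = |M₁ − M₂| / SD_pooled = |84.2 − 65.7| / 18.5 = 18.5 / 18.5 = 1.000.
For two independent groups with equal n: n = 2·((z_{α/2} + z_β) / d)².
z_{α/2} + z_β = 1.645 + 1.036 = 2.681.
n = 2 × (2.681 / 1.000)² = 2 × 2.681² = 2 × 7.19 = 14.4.
Round up to the next whole participant.

n = 15 per group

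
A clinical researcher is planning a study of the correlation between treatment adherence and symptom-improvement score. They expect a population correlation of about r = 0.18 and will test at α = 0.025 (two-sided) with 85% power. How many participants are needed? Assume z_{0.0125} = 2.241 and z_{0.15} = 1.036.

n = 328

Fisher's z: C = ½·ln((1+r)/(1−r)) = ½·ln(1.4390) = 0.1820.
n = ((z_{α/2} + z_β)/C)² + 3.
(2.241 + 1.036) / 0.1820 = 3.277 / 0.1820 = 18.005.
n = 18.005² + 3 = 324.20 + 3 = 327.2.
Round up.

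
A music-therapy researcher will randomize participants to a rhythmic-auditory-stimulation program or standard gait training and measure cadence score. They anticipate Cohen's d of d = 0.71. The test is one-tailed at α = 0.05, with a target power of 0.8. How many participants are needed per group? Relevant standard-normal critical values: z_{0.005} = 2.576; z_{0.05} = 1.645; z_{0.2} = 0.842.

For two independent groups with equal n: n = 2·((z_{α} + z_β) / d)².
z_{α} + z_β = 1.645 + 0.842 = 2.487.
n = 2 × (2.487 / 0.71)² = 2 × 3.503² = 2 × 12.27 = 24.5.
Round up to the next whole participant.

n = 25 per group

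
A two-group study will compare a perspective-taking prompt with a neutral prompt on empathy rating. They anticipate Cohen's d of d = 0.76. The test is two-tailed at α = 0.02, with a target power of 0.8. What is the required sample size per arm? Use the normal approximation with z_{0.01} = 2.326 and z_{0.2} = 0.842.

For two independent groups with equal n: n = 2·((z_{α/2} + z_β) / d)².
z_{α/2} + z_β = 2.326 + 0.842 = 3.168.
n = 2 × (3.168 / 0.76)² = 2 × 4.168² = 2 × 17.38 = 34.8.
Round up to the next whole participant.

n = 35 per group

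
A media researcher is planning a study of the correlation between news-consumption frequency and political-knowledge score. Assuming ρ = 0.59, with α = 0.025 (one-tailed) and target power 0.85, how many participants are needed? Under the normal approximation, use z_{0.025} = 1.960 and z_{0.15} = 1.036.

Fisher's z: C = ½·ln((1+r)/(1−r)) = ½·ln(3.8780) = 0.6777.
n = ((z_{α} + z_β)/C)² + 3.
(1.960 + 1.036) / 0.6777 = 2.996 / 0.6777 = 4.421.
n = 4.421² + 3 = 19.54 + 3 = 22.5.
Round up.

n = 23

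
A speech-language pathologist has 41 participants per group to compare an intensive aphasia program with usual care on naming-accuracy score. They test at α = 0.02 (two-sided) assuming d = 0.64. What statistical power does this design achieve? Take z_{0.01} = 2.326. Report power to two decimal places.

For two equal groups, power = Φ(d·√(n/2) − z_{α/2}).
d·√(n/2) = 0.64 × √(41/2) = 0.64 × 4.528 = 2.898.
z_β = 2.898 − 2.326 = 0.572.
Power = Φ(0.572) = 0.716.

power ≈ 0.72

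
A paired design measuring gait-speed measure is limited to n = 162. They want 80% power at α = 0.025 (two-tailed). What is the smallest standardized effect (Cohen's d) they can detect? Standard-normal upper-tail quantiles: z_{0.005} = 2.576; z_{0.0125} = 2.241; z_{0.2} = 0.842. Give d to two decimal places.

d_min ≈ 0.24

For a single sample (or paired design) of n = 162: d_min = (z_{α/2} + z_β)/√n.
z-sum = 2.241 + 0.842 = 3.083.
d_min = 3.083 / √162 = 3.083 / 12.728 = 0.242.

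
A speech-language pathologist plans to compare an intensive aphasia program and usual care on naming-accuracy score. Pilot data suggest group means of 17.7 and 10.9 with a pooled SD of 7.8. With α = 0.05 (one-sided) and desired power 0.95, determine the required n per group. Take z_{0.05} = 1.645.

Cohen's d = |M₁ − M₂| / SD_pooled = |17.7 − 10.9| / 7.8 = 6.8 / 7.8 = 0.872.
For two independent groups with equal n: n = 2·((z_{α} + z_β) / d)².
z_{α} + z_β = 1.645 + 1.645 = 3.290.
n = 2 × (3.290 / 0.872)² = 2 × 3.773² = 2 × 14.24 = 28.5.
Round up to the next whole participant.

n = 29 per group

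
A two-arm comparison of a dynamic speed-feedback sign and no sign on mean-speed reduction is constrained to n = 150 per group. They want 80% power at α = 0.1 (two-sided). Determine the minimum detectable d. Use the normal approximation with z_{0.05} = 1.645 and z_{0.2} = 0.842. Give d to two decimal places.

For two independent groups of n = 150 each: d_min = (z_{α/2} + z_β)·√(2/n).
z-sum = 1.645 + 0.842 = 2.487.
d_min = 2.487 × √(2/150) = 2.487 × 0.1155 = 0.287.

d_min ≈ 0.29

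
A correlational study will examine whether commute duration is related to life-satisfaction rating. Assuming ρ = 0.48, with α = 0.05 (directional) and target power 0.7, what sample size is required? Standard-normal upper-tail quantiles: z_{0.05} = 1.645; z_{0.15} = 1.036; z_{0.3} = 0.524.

Fisher's z: C = ½·ln((1+r)/(1−r)) = ½·ln(2.8462) = 0.5230.
n = ((z_{α} + z_β)/C)² + 3.
(1.645 + 0.524) / 0.5230 = 2.169 / 0.5230 = 4.147.
n = 4.147² + 3 = 17.20 + 3 = 20.2.
Round up.

n = 21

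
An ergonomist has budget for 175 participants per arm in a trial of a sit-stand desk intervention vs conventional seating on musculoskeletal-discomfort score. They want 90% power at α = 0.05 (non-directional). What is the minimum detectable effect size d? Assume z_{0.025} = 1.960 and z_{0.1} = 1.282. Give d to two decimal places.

For two independent groups of n = 175 each: d_min = (z_{α/2} + z_β)·√(2/n).
z-sum = 1.960 + 1.282 = 3.242.
d_min = 3.242 × √(2/175) = 3.242 × 0.1069 = 0.347.

d_min ≈ 0.35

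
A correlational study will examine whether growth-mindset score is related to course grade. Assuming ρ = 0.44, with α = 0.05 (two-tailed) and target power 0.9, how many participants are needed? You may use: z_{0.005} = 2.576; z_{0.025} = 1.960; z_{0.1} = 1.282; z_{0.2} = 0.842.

n = 51

Fisher's z: C = ½·ln((1+r)/(1−r)) = ½·ln(2.5714) = 0.4722.
n = ((z_{α/2} + z_β)/C)² + 3.
(1.960 + 1.282) / 0.4722 = 3.242 / 0.4722 = 6.866.
n = 6.866² + 3 = 47.14 + 3 = 50.1.
Round up.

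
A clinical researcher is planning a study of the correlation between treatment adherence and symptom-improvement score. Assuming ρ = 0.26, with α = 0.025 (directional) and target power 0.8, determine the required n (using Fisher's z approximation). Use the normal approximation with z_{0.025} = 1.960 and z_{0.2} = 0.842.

n = 114

Fisher's z: C = ½·ln((1+r)/(1−r)) = ½·ln(1.7027) = 0.2661.
n = ((z_{α} + z_β)/C)² + 3.
(1.960 + 0.842) / 0.2661 = 2.802 / 0.2661 = 10.530.
n = 10.530² + 3 = 110.88 + 3 = 113.9.
Round up.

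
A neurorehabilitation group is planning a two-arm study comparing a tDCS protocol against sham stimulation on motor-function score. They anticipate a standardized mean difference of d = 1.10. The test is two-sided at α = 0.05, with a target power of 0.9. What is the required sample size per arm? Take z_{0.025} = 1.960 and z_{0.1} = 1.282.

For two independent groups with equal n: n = 2·((z_{α/2} + z_β) / d)².
z_{α/2} + z_β = 1.960 + 1.282 = 3.242.
n = 2 × (3.242 / 1.10)² = 2 × 2.947² = 2 × 8.69 = 17.4.
Round up to the next whole participant.

n = 18 per group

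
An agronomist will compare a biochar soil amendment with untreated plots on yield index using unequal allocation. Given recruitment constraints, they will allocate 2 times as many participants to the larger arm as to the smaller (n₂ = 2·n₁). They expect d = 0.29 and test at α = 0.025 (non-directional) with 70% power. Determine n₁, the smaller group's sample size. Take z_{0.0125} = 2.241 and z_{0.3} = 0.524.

n₁ = 137

With allocation ratio k = n₂/n₁ = 2, Var(x̄₁−x̄₂) = σ²(1/n₁ + 1/(k·n₁)) = σ²·(k+1)/(k·n₁).
So n₁ = (1 + 1/k)·((z_{α/2} + z_β)/d)² = 1.500 × (2.765/0.29)².
n₁ = 1.500 × 90.91 = 136.4.
Round up: n₁ = 137, giving n₂ = 2 × 137 = 274.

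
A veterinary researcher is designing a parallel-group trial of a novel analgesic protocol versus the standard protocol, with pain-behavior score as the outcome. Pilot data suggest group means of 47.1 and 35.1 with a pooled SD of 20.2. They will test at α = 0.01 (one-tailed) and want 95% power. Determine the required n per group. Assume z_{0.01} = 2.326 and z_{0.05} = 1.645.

n = 90 per group

Cohen's d = |M₁ − M₂| / SD_pooled = |47.1 − 35.1| / 20.2 = 12.0 / 20.2 = 0.594.
For two independent groups with equal n: n = 2·((z_{α} + z_β) / d)².
z_{α} + z_β = 2.326 + 1.645 = 3.971.
n = 2 × (3.971 / 0.594)² = 2 × 6.685² = 2 × 44.69 = 89.4.
Round up to the next whole participant.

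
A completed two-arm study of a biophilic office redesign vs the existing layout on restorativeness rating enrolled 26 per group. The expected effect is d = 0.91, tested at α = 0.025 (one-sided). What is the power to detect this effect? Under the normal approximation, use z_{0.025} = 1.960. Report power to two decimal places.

For two equal groups, power = Φ(d·√(n/2) − z_{α}).
d·√(n/2) = 0.91 × √(26/2) = 0.91 × 3.606 = 3.281.
z_β = 3.281 − 1.960 = 1.321.
Power = Φ(1.321) = 0.907.

power ≈ 0.91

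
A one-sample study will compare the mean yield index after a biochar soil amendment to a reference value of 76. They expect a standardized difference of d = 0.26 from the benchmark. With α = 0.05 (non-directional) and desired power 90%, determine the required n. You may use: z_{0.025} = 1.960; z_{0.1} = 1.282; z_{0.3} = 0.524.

For a one-sample test: n = ((z_{α/2} + z_β) / d)².
z_{α/2} + z_β = 1.960 + 1.282 = 3.242.
n = (3.242 / 0.26)² = 12.469² = 155.48.
Round up.

n = 156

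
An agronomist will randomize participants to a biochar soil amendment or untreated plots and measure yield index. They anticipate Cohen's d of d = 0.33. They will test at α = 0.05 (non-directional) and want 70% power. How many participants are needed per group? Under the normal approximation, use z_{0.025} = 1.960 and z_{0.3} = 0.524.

n = 114 per group

For two independent groups with equal n: n = 2·((z_{α/2} + z_β) / d)².
z_{α/2} + z_β = 1.960 + 0.524 = 2.484.
n = 2 × (2.484 / 0.33)² = 2 × 7.527² = 2 × 56.66 = 113.3.
Round up to the next whole participant.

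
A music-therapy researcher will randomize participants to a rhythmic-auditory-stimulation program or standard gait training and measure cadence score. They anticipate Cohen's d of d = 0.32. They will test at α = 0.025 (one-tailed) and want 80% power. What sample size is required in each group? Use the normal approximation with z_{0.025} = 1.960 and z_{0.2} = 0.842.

n = 154 per group

For two independent groups with equal n: n = 2·((z_{α} + z_β) / d)².
z_{α} + z_β = 1.960 + 0.842 = 2.802.
n = 2 × (2.802 / 0.32)² = 2 × 8.756² = 2 × 76.67 = 153.3.
Round up to the next whole participant.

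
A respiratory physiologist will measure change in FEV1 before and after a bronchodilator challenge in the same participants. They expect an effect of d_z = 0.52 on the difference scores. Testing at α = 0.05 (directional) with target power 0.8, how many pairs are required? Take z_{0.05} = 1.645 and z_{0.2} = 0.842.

For a paired (one-sample on differences) test: n = ((z_{α} + z_β) / d)².
z_{α} + z_β = 1.645 + 0.842 = 2.487.
n = (2.487 / 0.52)² = 4.783² = 22.87.
Round up.

n = 23 pairs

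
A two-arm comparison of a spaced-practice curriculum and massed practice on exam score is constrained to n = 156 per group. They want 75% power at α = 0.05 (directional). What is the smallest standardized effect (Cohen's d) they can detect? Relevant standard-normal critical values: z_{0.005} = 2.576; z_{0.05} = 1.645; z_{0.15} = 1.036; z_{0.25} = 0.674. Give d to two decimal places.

d_min ≈ 0.26

For two independent groups of n = 156 each: d_min = (z_{α} + z_β)·√(2/n).
z-sum = 1.645 + 0.674 = 2.319.
d_min = 2.319 × √(2/156) = 2.319 × 0.1132 = 0.263.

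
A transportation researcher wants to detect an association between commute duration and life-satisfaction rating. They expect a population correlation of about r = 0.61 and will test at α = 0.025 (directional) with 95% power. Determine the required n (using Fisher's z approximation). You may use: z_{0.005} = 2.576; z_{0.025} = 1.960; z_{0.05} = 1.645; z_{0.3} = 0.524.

n = 29

Fisher's z: C = ½·ln((1+r)/(1−r)) = ½·ln(4.1282) = 0.7089.
n = ((z_{α} + z_β)/C)² + 3.
(1.960 + 1.645) / 0.7089 = 3.605 / 0.7089 = 5.085.
n = 5.085² + 3 = 25.86 + 3 = 28.9.
Round up.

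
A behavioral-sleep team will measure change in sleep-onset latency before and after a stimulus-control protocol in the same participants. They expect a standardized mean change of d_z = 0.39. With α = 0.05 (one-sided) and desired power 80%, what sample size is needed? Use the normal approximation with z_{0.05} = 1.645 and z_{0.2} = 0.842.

For a paired (one-sample on differences) test: n = ((z_{α} + z_β) / d)².
z_{α} + z_β = 1.645 + 0.842 = 2.487.
n = (2.487 / 0.39)² = 6.377² = 40.67.
Round up.

n = 41 pairs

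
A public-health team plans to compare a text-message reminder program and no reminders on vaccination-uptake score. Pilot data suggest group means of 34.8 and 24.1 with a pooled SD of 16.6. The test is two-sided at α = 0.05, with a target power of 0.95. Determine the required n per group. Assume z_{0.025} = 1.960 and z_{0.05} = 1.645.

n = 63 per group

Cohen's d = |M₁ − M₂| / SD_pooled = |34.8 − 24.1| / 16.6 = 10.7 / 16.6 = 0.645.
For two independent groups with equal n: n = 2·((z_{α/2} + z_β) / d)².
z_{α/2} + z_β = 1.960 + 1.645 = 3.605.
n = 2 × (3.605 / 0.645)² = 2 × 5.589² = 2 × 31.24 = 62.5.
Round up to the next whole participant.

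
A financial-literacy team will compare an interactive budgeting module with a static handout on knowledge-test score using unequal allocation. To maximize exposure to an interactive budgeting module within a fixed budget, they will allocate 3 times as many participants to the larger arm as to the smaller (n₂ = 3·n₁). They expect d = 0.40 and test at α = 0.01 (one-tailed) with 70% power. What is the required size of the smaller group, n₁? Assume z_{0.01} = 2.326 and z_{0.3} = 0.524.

With allocation ratio k = n₂/n₁ = 3, Var(x̄₁−x̄₂) = σ²(1/n₁ + 1/(k·n₁)) = σ²·(k+1)/(k·n₁).
So n₁ = (1 + 1/k)·((z_{α} + z_β)/d)² = 1.333 × (2.850/0.40)².
n₁ = 1.333 × 50.77 = 67.7.
Round up: n₁ = 68, giving n₂ = 3 × 68 = 204.

n₁ = 68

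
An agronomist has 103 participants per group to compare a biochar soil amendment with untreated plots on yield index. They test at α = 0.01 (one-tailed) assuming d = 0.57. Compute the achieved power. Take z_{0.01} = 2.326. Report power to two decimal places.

For two equal groups, power = Φ(d·√(n/2) − z_{α}).
d·√(n/2) = 0.57 × √(103/2) = 0.57 × 7.176 = 4.091.
z_β = 4.091 − 2.326 = 1.765.
Power = Φ(1.765) = 0.961.

power ≈ 0.96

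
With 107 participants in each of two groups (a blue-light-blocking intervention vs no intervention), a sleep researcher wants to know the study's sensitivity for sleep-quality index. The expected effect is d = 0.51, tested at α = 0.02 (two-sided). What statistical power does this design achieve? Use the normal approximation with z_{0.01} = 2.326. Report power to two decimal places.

power ≈ 0.92

For two equal groups, power = Φ(d·√(n/2) − z_{α/2}).
d·√(n/2) = 0.51 × √(107/2) = 0.51 × 7.314 = 3.730.
z_β = 3.730 − 2.326 = 1.404.
Power = Φ(1.404) = 0.920.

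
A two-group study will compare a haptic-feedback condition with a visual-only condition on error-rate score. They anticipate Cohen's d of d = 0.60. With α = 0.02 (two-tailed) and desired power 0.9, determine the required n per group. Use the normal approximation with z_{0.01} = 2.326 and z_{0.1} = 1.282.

n = 73 per group

For two independent groups with equal n: n = 2·((z_{α/2} + z_β) / d)².
z_{α/2} + z_β = 2.326 + 1.282 = 3.608.
n = 2 × (3.608 / 0.60)² = 2 × 6.013² = 2 × 36.16 = 72.3.
Round up to the next whole participant.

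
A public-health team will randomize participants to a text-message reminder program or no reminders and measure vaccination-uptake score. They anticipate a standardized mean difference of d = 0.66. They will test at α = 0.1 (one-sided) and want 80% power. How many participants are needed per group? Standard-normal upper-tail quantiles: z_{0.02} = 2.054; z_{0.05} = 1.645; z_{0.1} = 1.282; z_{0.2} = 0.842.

For two independent groups with equal n: n = 2·((z_{α} + z_β) / d)².
z_{α} + z_β = 1.282 + 0.842 = 2.124.
n = 2 × (2.124 / 0.66)² = 2 × 3.218² = 2 × 10.36 = 20.7.
Round up to the next whole participant.

n = 21 per group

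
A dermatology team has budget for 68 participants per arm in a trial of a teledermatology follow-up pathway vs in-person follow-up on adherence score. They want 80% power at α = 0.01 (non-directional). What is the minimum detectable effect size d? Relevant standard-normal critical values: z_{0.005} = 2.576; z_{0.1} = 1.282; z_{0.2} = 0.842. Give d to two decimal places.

For two independent groups of n = 68 each: d_min = (z_{α/2} + z_β)·√(2/n).
z-sum = 2.576 + 0.842 = 3.418.
d_min = 3.418 × √(2/68) = 3.418 × 0.1715 = 0.586.

d_min ≈ 0.59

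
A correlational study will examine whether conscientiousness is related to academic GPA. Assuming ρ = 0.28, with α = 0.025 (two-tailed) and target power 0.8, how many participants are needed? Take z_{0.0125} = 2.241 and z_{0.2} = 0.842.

n = 118

Fisher's z: C = ½·ln((1+r)/(1−r)) = ½·ln(1.7778) = 0.2877.
n = ((z_{α/2} + z_β)/C)² + 3.
(2.241 + 0.842) / 0.2877 = 3.083 / 0.2877 = 10.716.
n = 10.716² + 3 = 114.83 + 3 = 117.8.
Round up.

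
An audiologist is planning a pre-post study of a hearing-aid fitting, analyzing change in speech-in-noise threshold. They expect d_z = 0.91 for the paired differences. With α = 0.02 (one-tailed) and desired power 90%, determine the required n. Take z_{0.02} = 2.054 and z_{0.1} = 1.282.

For a paired (one-sample on differences) test: n = ((z_{α} + z_β) / d)².
z_{α} + z_β = 2.054 + 1.282 = 3.336.
n = (3.336 / 0.91)² = 3.666² = 13.44.
Round up.

n = 14 pairs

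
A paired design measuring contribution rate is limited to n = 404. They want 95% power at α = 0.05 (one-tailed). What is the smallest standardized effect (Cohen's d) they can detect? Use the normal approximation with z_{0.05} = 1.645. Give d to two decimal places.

d_min ≈ 0.16

For a single sample (or paired design) of n = 404: d_min = (z_{α} + z_β)/√n.
z-sum = 1.645 + 1.645 = 3.290.
d_min = 3.290 / √404 = 3.290 / 20.100 = 0.164.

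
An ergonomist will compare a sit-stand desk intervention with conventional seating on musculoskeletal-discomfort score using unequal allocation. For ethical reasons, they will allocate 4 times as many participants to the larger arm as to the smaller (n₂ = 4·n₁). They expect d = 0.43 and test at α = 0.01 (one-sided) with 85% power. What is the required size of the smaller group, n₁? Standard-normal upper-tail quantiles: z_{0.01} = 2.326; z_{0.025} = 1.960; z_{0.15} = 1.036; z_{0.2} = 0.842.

n₁ = 77

With allocation ratio k = n₂/n₁ = 4, Var(x̄₁−x̄₂) = σ²(1/n₁ + 1/(k·n₁)) = σ²·(k+1)/(k·n₁).
So n₁ = (1 + 1/k)·((z_{α} + z_β)/d)² = 1.250 × (3.362/0.43)².
n₁ = 1.250 × 61.13 = 76.4.
Round up: n₁ = 77, giving n₂ = 4 × 77 = 308.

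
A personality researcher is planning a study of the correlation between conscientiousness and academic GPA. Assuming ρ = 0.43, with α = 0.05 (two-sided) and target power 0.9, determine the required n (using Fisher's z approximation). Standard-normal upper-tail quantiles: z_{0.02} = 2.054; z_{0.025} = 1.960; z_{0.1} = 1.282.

n = 53

Fisher's z: C = ½·ln((1+r)/(1−r)) = ½·ln(2.5088) = 0.4599.
n = ((z_{α/2} + z_β)/C)² + 3.
(1.960 + 1.282) / 0.4599 = 3.242 / 0.4599 = 7.049.
n = 7.049² + 3 = 49.69 + 3 = 52.7.
Round up.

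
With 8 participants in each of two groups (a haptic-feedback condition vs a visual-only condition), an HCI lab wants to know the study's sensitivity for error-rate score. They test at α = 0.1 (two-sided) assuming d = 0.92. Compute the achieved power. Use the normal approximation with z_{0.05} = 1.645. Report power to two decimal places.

For two equal groups, power = Φ(d·√(n/2) − z_{α/2}).
d·√(n/2) = 0.92 × √(8/2) = 0.92 × 2.000 = 1.840.
z_β = 1.840 − 1.645 = 0.195.
Power = Φ(0.195) = 0.577.

power ≈ 0.58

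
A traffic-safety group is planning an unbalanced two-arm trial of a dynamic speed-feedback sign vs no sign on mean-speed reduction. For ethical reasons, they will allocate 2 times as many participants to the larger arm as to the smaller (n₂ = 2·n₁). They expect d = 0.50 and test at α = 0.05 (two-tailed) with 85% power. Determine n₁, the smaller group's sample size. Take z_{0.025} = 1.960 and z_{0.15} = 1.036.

With allocation ratio k = n₂/n₁ = 2, Var(x̄₁−x̄₂) = σ²(1/n₁ + 1/(k·n₁)) = σ²·(k+1)/(k·n₁).
So n₁ = (1 + 1/k)·((z_{α/2} + z_β)/d)² = 1.500 × (2.996/0.50)².
n₁ = 1.500 × 35.90 = 53.9.
Round up: n₁ = 54, giving n₂ = 2 × 54 = 108.

n₁ = 54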